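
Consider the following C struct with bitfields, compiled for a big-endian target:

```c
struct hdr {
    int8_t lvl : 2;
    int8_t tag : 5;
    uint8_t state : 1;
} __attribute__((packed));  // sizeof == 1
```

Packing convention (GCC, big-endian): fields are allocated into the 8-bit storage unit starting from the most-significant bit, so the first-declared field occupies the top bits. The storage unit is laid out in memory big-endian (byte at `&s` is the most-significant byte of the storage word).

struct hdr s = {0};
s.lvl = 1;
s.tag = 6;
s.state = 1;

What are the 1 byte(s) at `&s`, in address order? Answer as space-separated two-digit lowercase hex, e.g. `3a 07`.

4d

[6+:2] lvl=1 & 0x3 = 0x1; word=0x40
[1+:5] tag=6 & 0x1f = 0x6; word=0x4c
[0+:1] state=1 & 0x1 = 0x1; word=0x4d
word = 0x4d → big-endian bytes:
  [0]=0x4d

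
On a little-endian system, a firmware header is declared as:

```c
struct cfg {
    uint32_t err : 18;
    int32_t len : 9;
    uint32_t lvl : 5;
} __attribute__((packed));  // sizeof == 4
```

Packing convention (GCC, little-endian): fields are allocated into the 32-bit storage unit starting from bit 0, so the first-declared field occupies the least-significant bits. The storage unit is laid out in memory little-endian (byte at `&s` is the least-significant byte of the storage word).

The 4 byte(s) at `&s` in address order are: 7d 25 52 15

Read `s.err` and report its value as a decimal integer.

140669

[0]=0x7d [1]=0x25 [2]=0x52 [3]=0x15 (little-endian) → word 0x1552257d
err:18 @ bit 0 → (0x1552257d>>0)&0x3ffff = 0x2257d  ←
len:9 @ bit 18 → (0x1552257d>>18)&0x1ff = 0x154
lvl:5 @ bit 27 → (0x1552257d>>27)&0x1f = 0x2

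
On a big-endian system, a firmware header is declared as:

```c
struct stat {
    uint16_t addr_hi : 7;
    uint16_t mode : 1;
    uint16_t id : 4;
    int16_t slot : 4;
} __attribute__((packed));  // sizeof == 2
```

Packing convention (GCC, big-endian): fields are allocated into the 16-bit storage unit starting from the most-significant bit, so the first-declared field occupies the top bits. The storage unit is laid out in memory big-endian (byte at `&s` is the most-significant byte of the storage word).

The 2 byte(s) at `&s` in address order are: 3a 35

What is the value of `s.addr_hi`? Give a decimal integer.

[0]=0x3a [1]=0x35 (big-endian) → word 0x3a35
addr_hi:7 @ bit 9 → (0x3a35>>9)&0x7f = 0x1d  ←
mode:1 @ bit 8 → (0x3a35>>8)&0x1 = 0x0
id:4 @ bit 4 → (0x3a35>>4)&0xf = 0x3
slot:4 @ bit 0 → (0x3a35>>0)&0xf = 0x5

29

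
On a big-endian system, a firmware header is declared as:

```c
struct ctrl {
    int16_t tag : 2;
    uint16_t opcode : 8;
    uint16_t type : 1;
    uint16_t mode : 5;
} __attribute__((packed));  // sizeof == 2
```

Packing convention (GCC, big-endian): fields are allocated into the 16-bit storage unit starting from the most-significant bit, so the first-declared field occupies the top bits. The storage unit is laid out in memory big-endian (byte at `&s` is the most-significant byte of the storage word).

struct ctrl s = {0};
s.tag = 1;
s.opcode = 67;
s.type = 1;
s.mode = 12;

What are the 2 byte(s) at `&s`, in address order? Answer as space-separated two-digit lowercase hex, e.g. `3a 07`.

tag:2 = 1 → 0x1 << 14 → word 0x4000
opcode:8 = 67 → 0x43 << 6 → word 0x50c0
type:1 = 1 → 0x1 << 5 → word 0x50e0
mode:5 = 12 → 0xc << 0 → word 0x50ec
word = 0x50ec → big-endian bytes:
  [0]=0x50  [1]=0xec

50 ec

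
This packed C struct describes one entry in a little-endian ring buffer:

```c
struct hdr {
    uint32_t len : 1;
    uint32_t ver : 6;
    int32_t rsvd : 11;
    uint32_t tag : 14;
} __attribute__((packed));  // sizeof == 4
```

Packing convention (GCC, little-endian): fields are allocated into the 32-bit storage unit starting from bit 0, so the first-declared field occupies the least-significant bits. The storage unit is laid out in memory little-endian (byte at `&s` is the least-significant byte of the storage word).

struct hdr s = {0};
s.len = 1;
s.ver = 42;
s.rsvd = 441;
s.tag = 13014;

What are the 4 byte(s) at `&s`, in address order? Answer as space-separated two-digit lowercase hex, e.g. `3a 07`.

len:1 = 1 → 0x1 << 0 → word 0x00000001
ver:6 = 42 → 0x2a << 1 → word 0x00000055
rsvd:11 = 441 → 0x1b9 << 7 → word 0x0000dcd5
tag:14 = 13014 → 0x32d6 << 18 → word 0xcb58dcd5
word = 0xcb58dcd5 → little-endian bytes:
  [0]=0xd5  [1]=0xdc  [2]=0x58  [3]=0xcb

d5 dc 58 cb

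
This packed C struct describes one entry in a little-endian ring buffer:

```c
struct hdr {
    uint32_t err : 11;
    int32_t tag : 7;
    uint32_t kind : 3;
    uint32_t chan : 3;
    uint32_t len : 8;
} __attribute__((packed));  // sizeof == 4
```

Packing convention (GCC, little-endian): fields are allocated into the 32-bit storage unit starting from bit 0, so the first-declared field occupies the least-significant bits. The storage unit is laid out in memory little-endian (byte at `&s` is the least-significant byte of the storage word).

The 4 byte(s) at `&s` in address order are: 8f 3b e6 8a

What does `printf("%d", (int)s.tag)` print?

-57

[0]=0x8f [1]=0x3b [2]=0xe6 [3]=0x8a (little-endian) → word 0x8ae63b8f
err:11 @ bit 0 → (0x8ae63b8f>>0)&0x7ff = 0x38f
tag:7 @ bit 11 → (0x8ae63b8f>>11)&0x7f = 0x47  ←
kind:3 @ bit 18 → (0x8ae63b8f>>18)&0x7 = 0x1
chan:3 @ bit 21 → (0x8ae63b8f>>21)&0x7 = 0x7
len:8 @ bit 24 → (0x8ae63b8f>>24)&0xff = 0x8a
tag signed 7b, MSB=1: 71 - 128 = -57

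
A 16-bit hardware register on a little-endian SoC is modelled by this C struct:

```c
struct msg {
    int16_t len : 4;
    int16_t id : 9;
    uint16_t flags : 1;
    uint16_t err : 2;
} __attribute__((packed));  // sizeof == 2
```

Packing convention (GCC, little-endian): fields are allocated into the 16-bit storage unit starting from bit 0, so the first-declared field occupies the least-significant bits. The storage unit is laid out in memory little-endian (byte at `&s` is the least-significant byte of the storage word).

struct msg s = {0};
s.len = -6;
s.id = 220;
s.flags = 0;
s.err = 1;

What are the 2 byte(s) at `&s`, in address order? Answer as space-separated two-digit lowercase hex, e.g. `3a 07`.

[0+:4] len=-6 & 0xf = 0xa; word=0x000a
[4+:9] id=220 & 0x1ff = 0xdc; word=0x0dca
[13+:1] flags=0 & 0x1 = 0x0; word=0x0dca
[14+:2] err=1 & 0x3 = 0x1; word=0x4dca
word = 0x4dca → little-endian bytes:
  [0]=0xca  [1]=0x4d

ca 4d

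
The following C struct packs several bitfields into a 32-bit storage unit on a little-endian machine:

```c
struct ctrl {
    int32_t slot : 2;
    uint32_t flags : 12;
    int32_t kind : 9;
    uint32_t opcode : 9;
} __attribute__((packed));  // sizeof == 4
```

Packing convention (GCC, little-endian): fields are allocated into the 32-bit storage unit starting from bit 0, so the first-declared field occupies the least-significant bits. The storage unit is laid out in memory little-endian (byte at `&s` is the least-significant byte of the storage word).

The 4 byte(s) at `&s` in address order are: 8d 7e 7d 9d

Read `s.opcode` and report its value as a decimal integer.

[0]=0x8d [1]=0x7e [2]=0x7d [3]=0x9d (little-endian) → word 0x9d7d7e8d
slot:2 @ bit 0 → (0x9d7d7e8d>>0)&0x3 = 0x1
flags:12 @ bit 2 → (0x9d7d7e8d>>2)&0xfff = 0xfa3
kind:9 @ bit 14 → (0x9d7d7e8d>>14)&0x1ff = 0x1f5
opcode:9 @ bit 23 → (0x9d7d7e8d>>23)&0x1ff = 0x13a  ←

314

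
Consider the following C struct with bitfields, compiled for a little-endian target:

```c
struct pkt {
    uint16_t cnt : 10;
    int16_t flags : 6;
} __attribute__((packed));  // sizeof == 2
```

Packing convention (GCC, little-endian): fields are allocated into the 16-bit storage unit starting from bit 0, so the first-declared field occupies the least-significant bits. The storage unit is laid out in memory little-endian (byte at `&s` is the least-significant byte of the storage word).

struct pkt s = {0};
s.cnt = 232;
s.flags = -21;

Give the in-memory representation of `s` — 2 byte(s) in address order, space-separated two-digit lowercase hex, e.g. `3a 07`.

e8 ac

[0+:10] cnt=232 & 0x3ff = 0xe8; word=0x00e8
[10+:6] flags=-21 & 0x3f = 0x2b; word=0xace8
word = 0xace8 → little-endian bytes:
  [0]=0xe8  [1]=0xac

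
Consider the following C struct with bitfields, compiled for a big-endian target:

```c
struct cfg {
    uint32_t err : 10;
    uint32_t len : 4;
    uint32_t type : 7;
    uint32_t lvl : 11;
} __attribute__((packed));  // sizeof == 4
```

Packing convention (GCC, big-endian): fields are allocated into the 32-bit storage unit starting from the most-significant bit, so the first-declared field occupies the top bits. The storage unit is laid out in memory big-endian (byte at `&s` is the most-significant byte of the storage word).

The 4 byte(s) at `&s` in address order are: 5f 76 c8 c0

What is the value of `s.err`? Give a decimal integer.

[0]=0x5f [1]=0x76 [2]=0xc8 [3]=0xc0 (big-endian) → word 0x5f76c8c0
err [22+:10] = (word>>22) & 0x3ff = 381  ←
len [18+:4] = (word>>18) & 0xf = 13
type [11+:7] = (word>>11) & 0x7f = 89
lvl [0+:11] = (word>>0) & 0x7ff = 192

381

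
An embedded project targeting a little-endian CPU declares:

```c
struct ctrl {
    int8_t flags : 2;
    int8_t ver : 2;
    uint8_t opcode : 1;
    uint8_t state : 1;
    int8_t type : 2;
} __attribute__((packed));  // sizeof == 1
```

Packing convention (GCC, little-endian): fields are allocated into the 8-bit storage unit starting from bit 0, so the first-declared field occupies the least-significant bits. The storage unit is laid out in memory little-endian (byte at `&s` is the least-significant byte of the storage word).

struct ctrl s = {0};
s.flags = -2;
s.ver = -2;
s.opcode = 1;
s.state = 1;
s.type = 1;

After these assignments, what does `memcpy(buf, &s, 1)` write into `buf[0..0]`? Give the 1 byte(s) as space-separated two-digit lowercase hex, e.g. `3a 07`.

7a

[0+:2] flags=-2 & 0x3 = 0x2; word=0x02
[2+:2] ver=-2 & 0x3 = 0x2; word=0x0a
[4+:1] opcode=1 & 0x1 = 0x1; word=0x1a
[5+:1] state=1 & 0x1 = 0x1; word=0x3a
[6+:2] type=1 & 0x3 = 0x1; word=0x7a
word = 0x7a → little-endian bytes:
  [0]=0x7a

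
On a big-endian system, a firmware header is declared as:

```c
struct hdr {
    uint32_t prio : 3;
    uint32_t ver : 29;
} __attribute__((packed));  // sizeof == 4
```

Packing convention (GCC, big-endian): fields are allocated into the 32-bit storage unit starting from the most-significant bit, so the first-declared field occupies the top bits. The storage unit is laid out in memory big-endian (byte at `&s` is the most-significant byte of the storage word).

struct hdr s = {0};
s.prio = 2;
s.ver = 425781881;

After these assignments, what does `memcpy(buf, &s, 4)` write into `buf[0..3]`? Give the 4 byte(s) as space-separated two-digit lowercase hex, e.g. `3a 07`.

prio:3 = 2 → 0x2 << 29 → word 0x40000000
ver:29 = 425781881 → 0x1960ea79 << 0 → word 0x5960ea79
word = 0x5960ea79 → big-endian bytes:
  [0]=0x59  [1]=0x60  [2]=0xea  [3]=0x79

59 60 ea 79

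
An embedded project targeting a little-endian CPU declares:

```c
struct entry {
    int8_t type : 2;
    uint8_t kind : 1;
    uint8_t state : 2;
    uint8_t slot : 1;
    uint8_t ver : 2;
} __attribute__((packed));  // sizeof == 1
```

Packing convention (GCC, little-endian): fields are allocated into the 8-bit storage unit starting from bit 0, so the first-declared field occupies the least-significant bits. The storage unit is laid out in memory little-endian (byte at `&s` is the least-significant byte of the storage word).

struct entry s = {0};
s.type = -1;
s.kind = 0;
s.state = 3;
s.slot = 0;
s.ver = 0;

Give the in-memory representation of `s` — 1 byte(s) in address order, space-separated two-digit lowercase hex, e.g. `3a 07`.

[0+:2] type=-1 & 0x3 = 0x3; word=0x03
[2+:1] kind=0 & 0x1 = 0x0; word=0x03
[3+:2] state=3 & 0x3 = 0x3; word=0x1b
[5+:1] slot=0 & 0x1 = 0x0; word=0x1b
[6+:2] ver=0 & 0x3 = 0x0; word=0x1b
word = 0x1b → little-endian bytes:
  [0]=0x1b

1b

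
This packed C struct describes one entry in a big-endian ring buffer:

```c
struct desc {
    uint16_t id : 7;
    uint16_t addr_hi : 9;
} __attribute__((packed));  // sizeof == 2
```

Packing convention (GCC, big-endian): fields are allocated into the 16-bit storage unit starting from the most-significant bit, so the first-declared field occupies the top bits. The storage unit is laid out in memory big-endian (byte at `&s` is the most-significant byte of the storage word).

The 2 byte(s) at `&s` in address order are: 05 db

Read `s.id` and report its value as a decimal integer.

2

[0]=0x05 [1]=0xdb (big-endian) → word 0x05db
id [9+:7] = (word>>9) & 0x7f = 2  ←
addr_hi [0+:9] = (word>>0) & 0x1ff = 475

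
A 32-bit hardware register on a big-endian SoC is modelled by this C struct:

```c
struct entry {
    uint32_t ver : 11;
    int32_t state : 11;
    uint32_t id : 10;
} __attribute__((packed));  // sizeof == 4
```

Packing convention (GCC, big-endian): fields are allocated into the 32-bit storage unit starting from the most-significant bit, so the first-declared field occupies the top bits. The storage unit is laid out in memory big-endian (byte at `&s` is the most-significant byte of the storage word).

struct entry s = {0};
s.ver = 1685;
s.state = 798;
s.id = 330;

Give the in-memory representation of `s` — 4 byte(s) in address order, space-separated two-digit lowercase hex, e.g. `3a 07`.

[21+:11] ver=1685 & 0x7ff = 0x695; word=0xd2a00000
[10+:11] state=798 & 0x7ff = 0x31e; word=0xd2ac7800
[0+:10] id=330 & 0x3ff = 0x14a; word=0xd2ac794a
word = 0xd2ac794a → big-endian bytes:
  [0]=0xd2  [1]=0xac  [2]=0x79  [3]=0x4a

d2 ac 79 4a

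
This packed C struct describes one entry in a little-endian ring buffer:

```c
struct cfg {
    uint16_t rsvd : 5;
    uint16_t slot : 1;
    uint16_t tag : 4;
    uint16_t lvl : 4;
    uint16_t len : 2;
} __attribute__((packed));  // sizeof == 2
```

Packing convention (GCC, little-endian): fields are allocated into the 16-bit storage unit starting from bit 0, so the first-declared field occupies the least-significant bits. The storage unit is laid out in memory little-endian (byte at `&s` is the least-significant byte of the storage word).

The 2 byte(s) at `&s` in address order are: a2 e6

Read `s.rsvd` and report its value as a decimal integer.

2

[0]=0xa2 [1]=0xe6 (little-endian) → word 0xe6a2
rsvd [0+:5] = (word>>0) & 0x1f = 2  ←
slot [5+:1] = (word>>5) & 0x1 = 1
tag [6+:4] = (word>>6) & 0xf = 10
lvl [10+:4] = (word>>10) & 0xf = 9
len [14+:2] = (word>>14) & 0x3 = 3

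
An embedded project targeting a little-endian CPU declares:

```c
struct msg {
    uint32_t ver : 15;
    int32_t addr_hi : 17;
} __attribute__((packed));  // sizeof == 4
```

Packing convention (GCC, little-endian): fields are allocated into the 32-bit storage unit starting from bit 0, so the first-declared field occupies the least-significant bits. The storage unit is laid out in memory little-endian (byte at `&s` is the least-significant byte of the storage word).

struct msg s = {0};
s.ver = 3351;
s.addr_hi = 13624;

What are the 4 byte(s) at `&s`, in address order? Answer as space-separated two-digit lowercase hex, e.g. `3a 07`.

17 0d 9c 1a

[0+:15] ver=3351 & 0x7fff = 0xd17; word=0x00000d17
[15+:17] addr_hi=13624 & 0x1ffff = 0x3538; word=0x1a9c0d17
word = 0x1a9c0d17 → little-endian bytes:
  [0]=0x17  [1]=0x0d  [2]=0x9c  [3]=0x1a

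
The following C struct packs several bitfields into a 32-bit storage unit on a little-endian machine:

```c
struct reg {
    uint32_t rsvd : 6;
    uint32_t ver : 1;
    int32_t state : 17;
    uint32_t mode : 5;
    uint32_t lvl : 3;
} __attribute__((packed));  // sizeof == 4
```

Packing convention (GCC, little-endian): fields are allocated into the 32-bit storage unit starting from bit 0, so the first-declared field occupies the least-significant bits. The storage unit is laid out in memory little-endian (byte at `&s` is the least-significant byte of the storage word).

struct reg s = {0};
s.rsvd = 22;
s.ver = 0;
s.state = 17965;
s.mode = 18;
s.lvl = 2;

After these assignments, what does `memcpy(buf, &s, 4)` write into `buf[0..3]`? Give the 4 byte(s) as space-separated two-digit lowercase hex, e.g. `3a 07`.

96 16 23 52

rsvd (6b) val=22 bits=0x16 at bit 0: 0x00000016
ver (1b) val=0 bits=0x0 at bit 6: 0x00000016
state (17b) val=17965 bits=0x462d at bit 7: 0x00231696
mode (5b) val=18 bits=0x12 at bit 24: 0x12231696
lvl (3b) val=2 bits=0x2 at bit 29: 0x52231696
word = 0x52231696 → little-endian bytes:
  [0]=0x96  [1]=0x16  [2]=0x23  [3]=0x52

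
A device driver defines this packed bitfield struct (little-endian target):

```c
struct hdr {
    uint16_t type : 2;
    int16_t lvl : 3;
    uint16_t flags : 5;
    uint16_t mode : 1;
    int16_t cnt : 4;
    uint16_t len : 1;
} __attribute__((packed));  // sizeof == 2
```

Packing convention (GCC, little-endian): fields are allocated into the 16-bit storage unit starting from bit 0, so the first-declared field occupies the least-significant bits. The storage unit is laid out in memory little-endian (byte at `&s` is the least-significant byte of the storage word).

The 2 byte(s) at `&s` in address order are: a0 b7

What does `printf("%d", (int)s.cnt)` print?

[0]=0xa0 [1]=0xb7 (little-endian) → word 0xb7a0
type:2 @ bit 0 → (0xb7a0>>0)&0x3 = 0x0
lvl:3 @ bit 2 → (0xb7a0>>2)&0x7 = 0x0
flags:5 @ bit 5 → (0xb7a0>>5)&0x1f = 0x1d
mode:1 @ bit 10 → (0xb7a0>>10)&0x1 = 0x1
cnt:4 @ bit 11 → (0xb7a0>>11)&0xf = 0x6  ←
len:1 @ bit 15 → (0xb7a0>>15)&0x1 = 0x1
cnt signed 4b, MSB=0: value = 6

6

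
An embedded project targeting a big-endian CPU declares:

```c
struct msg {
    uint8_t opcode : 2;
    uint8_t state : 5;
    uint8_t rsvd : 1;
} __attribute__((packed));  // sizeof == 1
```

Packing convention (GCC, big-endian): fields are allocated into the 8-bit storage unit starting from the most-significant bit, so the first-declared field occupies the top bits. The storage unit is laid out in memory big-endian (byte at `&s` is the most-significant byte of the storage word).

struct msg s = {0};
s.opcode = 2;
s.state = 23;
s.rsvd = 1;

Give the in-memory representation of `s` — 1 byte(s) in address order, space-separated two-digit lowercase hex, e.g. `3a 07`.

af

opcode:2 = 2 → 0x2 << 6 → word 0x80
state:5 = 23 → 0x17 << 1 → word 0xae
rsvd:1 = 1 → 0x1 << 0 → word 0xaf
word = 0xaf → big-endian bytes:
  [0]=0xaf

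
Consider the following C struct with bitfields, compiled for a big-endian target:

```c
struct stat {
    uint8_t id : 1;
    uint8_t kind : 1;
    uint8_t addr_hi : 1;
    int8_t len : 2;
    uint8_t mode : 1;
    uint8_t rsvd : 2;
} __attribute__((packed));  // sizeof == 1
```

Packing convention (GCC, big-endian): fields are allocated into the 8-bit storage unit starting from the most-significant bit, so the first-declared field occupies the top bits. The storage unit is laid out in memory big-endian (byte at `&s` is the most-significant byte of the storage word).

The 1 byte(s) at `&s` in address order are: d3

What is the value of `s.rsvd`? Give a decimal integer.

[0]=0xd3 (big-endian) → word 0xd3
id [7+:1] = (word>>7) & 0x1 = 1
kind [6+:1] = (word>>6) & 0x1 = 1
addr_hi [5+:1] = (word>>5) & 0x1 = 0
len [3+:2] = (word>>3) & 0x3 = 2
mode [2+:1] = (word>>2) & 0x1 = 0
rsvd [0+:2] = (word>>0) & 0x3 = 3  ←

3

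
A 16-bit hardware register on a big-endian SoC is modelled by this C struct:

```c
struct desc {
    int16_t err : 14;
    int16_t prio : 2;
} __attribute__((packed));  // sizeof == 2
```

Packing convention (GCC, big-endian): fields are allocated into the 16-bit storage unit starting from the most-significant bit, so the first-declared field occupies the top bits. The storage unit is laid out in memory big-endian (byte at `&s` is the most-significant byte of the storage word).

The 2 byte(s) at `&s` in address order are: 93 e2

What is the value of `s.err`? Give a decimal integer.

-6920

[0]=0x93 [1]=0xe2 (big-endian) → word 0x93e2
err [2+:14] = (word>>2) & 0x3fff = 9464  ←
prio [0+:2] = (word>>0) & 0x3 = 2
err signed 14b, MSB=1: 9464 - 16384 = -6920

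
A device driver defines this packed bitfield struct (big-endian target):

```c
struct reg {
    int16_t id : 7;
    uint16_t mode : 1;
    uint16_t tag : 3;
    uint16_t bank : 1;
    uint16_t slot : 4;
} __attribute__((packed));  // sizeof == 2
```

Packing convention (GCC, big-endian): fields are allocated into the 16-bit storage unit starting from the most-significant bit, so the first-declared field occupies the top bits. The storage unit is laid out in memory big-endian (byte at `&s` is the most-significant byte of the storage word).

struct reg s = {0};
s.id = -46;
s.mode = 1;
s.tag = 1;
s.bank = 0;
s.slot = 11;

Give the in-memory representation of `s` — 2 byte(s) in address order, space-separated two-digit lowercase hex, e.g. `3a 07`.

id:7 = -46 → 0x52 << 9 → word 0xa400
mode:1 = 1 → 0x1 << 8 → word 0xa500
tag:3 = 1 → 0x1 << 5 → word 0xa520
bank:1 = 0 → 0x0 << 4 → word 0xa520
slot:4 = 11 → 0xb << 0 → word 0xa52b
word = 0xa52b → big-endian bytes:
  [0]=0xa5  [1]=0x2b

a5 2b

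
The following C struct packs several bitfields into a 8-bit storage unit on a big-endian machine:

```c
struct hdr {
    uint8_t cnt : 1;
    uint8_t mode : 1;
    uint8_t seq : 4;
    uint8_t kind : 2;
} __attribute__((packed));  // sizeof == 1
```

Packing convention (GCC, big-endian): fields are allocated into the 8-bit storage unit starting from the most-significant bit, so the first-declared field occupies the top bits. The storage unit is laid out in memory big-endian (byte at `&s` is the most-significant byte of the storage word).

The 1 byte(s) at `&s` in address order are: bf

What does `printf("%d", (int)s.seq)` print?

15

[0]=0xbf (big-endian) → word 0xbf
cnt [7+:1] = (word>>7) & 0x1 = 1
mode [6+:1] = (word>>6) & 0x1 = 0
seq [2+:4] = (word>>2) & 0xf = 15  ←
kind [0+:2] = (word>>0) & 0x3 = 3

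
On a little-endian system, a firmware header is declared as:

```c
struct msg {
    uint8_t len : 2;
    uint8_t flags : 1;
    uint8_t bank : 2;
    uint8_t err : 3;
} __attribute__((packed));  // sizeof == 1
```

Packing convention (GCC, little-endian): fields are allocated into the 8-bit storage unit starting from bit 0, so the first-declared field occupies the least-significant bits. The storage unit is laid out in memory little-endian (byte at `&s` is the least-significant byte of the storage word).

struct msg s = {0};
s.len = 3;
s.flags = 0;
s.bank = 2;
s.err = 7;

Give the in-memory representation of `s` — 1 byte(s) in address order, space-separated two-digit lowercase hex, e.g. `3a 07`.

f3

len (2b) val=3 bits=0x3 at bit 0: 0x03
flags (1b) val=0 bits=0x0 at bit 2: 0x03
bank (2b) val=2 bits=0x2 at bit 3: 0x13
err (3b) val=7 bits=0x7 at bit 5: 0xf3
word = 0xf3 → little-endian bytes:
  [0]=0xf3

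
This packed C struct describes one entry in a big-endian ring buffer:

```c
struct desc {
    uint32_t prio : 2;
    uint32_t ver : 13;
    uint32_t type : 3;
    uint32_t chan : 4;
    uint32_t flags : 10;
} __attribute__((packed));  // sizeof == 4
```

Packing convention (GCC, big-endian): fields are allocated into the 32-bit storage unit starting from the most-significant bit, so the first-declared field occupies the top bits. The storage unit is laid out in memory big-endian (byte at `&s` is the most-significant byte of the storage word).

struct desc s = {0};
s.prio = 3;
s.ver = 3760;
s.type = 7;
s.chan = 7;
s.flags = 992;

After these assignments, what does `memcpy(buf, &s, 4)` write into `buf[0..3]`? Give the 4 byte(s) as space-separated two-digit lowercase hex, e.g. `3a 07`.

prio (2b) val=3 bits=0x3 at bit 30: 0xc0000000
ver (13b) val=3760 bits=0xeb0 at bit 17: 0xdd600000
type (3b) val=7 bits=0x7 at bit 14: 0xdd61c000
chan (4b) val=7 bits=0x7 at bit 10: 0xdd61dc00
flags (10b) val=992 bits=0x3e0 at bit 0: 0xdd61dfe0
word = 0xdd61dfe0 → big-endian bytes:
  [0]=0xdd  [1]=0x61  [2]=0xdf  [3]=0xe0

dd 61 df e0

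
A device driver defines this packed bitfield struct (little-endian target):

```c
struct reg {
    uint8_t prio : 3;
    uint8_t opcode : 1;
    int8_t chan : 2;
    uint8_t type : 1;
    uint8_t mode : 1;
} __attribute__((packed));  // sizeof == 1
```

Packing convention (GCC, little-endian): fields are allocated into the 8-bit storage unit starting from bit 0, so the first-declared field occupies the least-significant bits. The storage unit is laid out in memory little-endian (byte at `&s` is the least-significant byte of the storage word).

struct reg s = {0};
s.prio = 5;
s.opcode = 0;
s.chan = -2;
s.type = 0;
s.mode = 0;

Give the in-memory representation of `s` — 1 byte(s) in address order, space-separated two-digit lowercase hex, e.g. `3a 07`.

prio (3b) val=5 bits=0x5 at bit 0: 0x05
opcode (1b) val=0 bits=0x0 at bit 3: 0x05
chan (2b) val=-2 bits=0x2 at bit 4: 0x25
type (1b) val=0 bits=0x0 at bit 6: 0x25
mode (1b) val=0 bits=0x0 at bit 7: 0x25
word = 0x25 → little-endian bytes:
  [0]=0x25

25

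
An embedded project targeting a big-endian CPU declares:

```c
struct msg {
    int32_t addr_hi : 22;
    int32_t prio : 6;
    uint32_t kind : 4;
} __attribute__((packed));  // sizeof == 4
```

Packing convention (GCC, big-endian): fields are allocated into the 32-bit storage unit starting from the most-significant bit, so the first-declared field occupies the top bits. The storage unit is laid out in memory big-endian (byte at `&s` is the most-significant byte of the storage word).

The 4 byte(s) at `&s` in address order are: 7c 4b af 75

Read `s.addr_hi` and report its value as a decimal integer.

[0]=0x7c [1]=0x4b [2]=0xaf [3]=0x75 (big-endian) → word 0x7c4baf75
addr_hi [10+:22] = (word>>10) & 0x3fffff = 2036459  ←
prio [4+:6] = (word>>4) & 0x3f = 55
kind [0+:4] = (word>>0) & 0xf = 5
addr_hi signed 22b, MSB=0: value = 2036459

2036459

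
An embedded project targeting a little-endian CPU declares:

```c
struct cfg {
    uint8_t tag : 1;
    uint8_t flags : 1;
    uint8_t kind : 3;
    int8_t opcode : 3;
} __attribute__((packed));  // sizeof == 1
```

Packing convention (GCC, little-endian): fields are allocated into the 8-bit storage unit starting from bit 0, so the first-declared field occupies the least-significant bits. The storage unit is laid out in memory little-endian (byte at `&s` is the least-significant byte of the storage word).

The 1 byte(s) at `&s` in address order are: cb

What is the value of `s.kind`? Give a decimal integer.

[0]=0xcb (little-endian) → word 0xcb
tag:1 @ bit 0 → (0xcb>>0)&0x1 = 0x1
flags:1 @ bit 1 → (0xcb>>1)&0x1 = 0x1
kind:3 @ bit 2 → (0xcb>>2)&0x7 = 0x2  ←
opcode:3 @ bit 5 → (0xcb>>5)&0x7 = 0x6

2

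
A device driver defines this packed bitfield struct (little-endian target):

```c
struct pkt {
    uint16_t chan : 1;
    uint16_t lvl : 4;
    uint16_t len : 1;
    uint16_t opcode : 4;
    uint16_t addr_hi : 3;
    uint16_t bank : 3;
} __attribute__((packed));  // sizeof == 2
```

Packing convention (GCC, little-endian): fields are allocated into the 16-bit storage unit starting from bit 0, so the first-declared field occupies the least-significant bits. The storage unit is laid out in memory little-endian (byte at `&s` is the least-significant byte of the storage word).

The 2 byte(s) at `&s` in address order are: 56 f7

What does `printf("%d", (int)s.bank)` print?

[0]=0x56 [1]=0xf7 (little-endian) → word 0xf756
chan [0+:1] = (word>>0) & 0x1 = 0
lvl [1+:4] = (word>>1) & 0xf = 11
len [5+:1] = (word>>5) & 0x1 = 0
opcode [6+:4] = (word>>6) & 0xf = 13
addr_hi [10+:3] = (word>>10) & 0x7 = 5
bank [13+:3] = (word>>13) & 0x7 = 7  ←

7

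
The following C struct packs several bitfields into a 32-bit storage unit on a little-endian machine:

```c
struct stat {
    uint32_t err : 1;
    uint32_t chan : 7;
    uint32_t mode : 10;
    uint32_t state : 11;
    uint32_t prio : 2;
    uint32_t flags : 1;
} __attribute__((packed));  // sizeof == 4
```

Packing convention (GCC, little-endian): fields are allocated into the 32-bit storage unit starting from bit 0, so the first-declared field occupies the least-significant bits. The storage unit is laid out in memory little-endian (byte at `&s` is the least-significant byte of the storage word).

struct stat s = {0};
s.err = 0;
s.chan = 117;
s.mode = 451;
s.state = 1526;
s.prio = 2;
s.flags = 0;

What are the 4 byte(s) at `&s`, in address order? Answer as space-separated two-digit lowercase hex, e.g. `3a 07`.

err:1 = 0 → 0x0 << 0 → word 0x00000000
chan:7 = 117 → 0x75 << 1 → word 0x000000ea
mode:10 = 451 → 0x1c3 << 8 → word 0x0001c3ea
state:11 = 1526 → 0x5f6 << 18 → word 0x17d9c3ea
prio:2 = 2 → 0x2 << 29 → word 0x57d9c3ea
flags:1 = 0 → 0x0 << 31 → word 0x57d9c3ea
word = 0x57d9c3ea → little-endian bytes:
  [0]=0xea  [1]=0xc3  [2]=0xd9  [3]=0x57

ea c3 d9 57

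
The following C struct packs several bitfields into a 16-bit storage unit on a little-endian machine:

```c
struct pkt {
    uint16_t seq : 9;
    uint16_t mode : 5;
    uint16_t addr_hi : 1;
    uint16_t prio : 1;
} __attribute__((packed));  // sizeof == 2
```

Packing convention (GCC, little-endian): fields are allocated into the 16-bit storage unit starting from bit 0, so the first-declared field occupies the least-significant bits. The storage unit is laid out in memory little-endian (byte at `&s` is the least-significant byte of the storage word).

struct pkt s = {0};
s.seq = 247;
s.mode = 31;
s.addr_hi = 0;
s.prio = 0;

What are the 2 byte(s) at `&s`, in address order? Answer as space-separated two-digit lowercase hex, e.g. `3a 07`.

seq:9 = 247 → 0xf7 << 0 → word 0x00f7
mode:5 = 31 → 0x1f << 9 → word 0x3ef7
addr_hi:1 = 0 → 0x0 << 14 → word 0x3ef7
prio:1 = 0 → 0x0 << 15 → word 0x3ef7
word = 0x3ef7 → little-endian bytes:
  [0]=0xf7  [1]=0x3e

f7 3e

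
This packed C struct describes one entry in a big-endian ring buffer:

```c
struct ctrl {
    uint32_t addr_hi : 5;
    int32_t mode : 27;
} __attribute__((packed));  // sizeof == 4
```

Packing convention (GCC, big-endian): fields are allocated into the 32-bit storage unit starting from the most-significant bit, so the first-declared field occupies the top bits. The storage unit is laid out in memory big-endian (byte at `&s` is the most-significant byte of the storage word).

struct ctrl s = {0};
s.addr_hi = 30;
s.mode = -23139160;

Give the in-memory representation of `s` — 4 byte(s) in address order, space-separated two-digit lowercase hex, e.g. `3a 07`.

addr_hi (5b) val=30 bits=0x1e at bit 27: 0xf0000000
mode (27b) val=-23139160 bits=0x69eeca8 at bit 0: 0xf69eeca8
word = 0xf69eeca8 → big-endian bytes:
  [0]=0xf6  [1]=0x9e  [2]=0xec  [3]=0xa8

f6 9e ec a8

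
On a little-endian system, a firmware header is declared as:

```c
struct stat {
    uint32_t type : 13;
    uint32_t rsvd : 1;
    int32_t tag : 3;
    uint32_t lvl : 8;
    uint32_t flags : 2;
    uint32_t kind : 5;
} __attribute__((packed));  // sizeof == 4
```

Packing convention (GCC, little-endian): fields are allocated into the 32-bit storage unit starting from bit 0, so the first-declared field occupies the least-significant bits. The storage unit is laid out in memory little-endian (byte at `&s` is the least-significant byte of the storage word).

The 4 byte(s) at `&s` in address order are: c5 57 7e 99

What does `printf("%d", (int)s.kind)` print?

[0]=0xc5 [1]=0x57 [2]=0x7e [3]=0x99 (little-endian) → word 0x997e57c5
type [0+:13] = (word>>0) & 0x1fff = 6085
rsvd [13+:1] = (word>>13) & 0x1 = 0
tag [14+:3] = (word>>14) & 0x7 = 1
lvl [17+:8] = (word>>17) & 0xff = 191
flags [25+:2] = (word>>25) & 0x3 = 0
kind [27+:5] = (word>>27) & 0x1f = 19  ←

19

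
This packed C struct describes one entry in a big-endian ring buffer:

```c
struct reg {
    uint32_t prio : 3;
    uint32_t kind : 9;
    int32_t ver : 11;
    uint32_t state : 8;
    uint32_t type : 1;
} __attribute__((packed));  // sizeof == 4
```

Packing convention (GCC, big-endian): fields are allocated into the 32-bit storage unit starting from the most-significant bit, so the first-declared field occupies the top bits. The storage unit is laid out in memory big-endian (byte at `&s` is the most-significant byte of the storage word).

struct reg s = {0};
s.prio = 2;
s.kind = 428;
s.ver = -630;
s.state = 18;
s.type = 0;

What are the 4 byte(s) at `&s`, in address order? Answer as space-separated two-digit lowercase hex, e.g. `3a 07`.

prio:3 = 2 → 0x2 << 29 → word 0x40000000
kind:9 = 428 → 0x1ac << 20 → word 0x5ac00000
ver:11 = -630 → 0x58a << 9 → word 0x5acb1400
state:8 = 18 → 0x12 << 1 → word 0x5acb1424
type:1 = 0 → 0x0 << 0 → word 0x5acb1424
word = 0x5acb1424 → big-endian bytes:
  [0]=0x5a  [1]=0xcb  [2]=0x14  [3]=0x24

5a cb 14 24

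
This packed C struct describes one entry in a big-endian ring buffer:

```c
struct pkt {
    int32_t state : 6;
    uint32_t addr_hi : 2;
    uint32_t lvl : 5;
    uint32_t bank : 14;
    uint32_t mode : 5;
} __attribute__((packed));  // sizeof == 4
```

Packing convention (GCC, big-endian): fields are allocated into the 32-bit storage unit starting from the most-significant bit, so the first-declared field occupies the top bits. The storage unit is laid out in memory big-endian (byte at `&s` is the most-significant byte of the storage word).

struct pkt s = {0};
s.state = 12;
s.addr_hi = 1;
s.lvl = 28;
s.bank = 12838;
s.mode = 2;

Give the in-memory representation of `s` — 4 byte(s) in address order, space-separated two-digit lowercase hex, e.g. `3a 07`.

state:6 = 12 → 0xc << 26 → word 0x30000000
addr_hi:2 = 1 → 0x1 << 24 → word 0x31000000
lvl:5 = 28 → 0x1c << 19 → word 0x31e00000
bank:14 = 12838 → 0x3226 << 5 → word 0x31e644c0
mode:5 = 2 → 0x2 << 0 → word 0x31e644c2
word = 0x31e644c2 → big-endian bytes:
  [0]=0x31  [1]=0xe6  [2]=0x44  [3]=0xc2

31 e6 44 c2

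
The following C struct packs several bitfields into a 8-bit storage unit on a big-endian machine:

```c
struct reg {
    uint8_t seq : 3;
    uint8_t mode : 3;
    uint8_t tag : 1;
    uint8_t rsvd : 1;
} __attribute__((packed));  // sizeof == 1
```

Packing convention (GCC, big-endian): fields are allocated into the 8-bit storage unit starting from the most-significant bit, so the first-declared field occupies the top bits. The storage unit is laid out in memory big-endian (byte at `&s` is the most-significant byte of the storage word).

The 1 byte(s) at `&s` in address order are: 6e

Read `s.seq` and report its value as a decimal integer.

[0]=0x6e (big-endian) → word 0x6e
seq:3 @ bit 5 → (0x6e>>5)&0x7 = 0x3  ←
mode:3 @ bit 2 → (0x6e>>2)&0x7 = 0x3
tag:1 @ bit 1 → (0x6e>>1)&0x1 = 0x1
rsvd:1 @ bit 0 → (0x6e>>0)&0x1 = 0x0

3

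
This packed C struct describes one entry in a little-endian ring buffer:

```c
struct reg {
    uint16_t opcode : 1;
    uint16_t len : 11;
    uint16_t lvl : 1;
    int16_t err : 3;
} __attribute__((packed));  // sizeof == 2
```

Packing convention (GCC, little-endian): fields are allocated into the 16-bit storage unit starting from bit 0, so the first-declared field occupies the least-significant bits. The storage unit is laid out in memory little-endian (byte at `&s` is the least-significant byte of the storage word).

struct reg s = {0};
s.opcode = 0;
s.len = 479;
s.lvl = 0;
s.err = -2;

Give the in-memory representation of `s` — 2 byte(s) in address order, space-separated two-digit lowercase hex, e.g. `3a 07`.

opcode (1b) val=0 bits=0x0 at bit 0: 0x0000
len (11b) val=479 bits=0x1df at bit 1: 0x03be
lvl (1b) val=0 bits=0x0 at bit 12: 0x03be
err (3b) val=-2 bits=0x6 at bit 13: 0xc3be
word = 0xc3be → little-endian bytes:
  [0]=0xbe  [1]=0xc3

be c3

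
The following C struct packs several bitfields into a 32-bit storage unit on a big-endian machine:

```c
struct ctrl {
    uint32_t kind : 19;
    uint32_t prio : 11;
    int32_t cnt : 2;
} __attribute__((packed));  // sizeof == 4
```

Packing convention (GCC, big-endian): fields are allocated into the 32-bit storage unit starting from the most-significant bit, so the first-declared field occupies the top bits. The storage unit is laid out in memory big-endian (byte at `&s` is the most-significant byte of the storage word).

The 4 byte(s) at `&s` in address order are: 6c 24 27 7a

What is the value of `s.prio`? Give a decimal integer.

[0]=0x6c [1]=0x24 [2]=0x27 [3]=0x7a (big-endian) → word 0x6c24277a
kind [13+:19] = (word>>13) & 0x7ffff = 221473
prio [2+:11] = (word>>2) & 0x7ff = 478  ←
cnt [0+:2] = (word>>0) & 0x3 = 2

478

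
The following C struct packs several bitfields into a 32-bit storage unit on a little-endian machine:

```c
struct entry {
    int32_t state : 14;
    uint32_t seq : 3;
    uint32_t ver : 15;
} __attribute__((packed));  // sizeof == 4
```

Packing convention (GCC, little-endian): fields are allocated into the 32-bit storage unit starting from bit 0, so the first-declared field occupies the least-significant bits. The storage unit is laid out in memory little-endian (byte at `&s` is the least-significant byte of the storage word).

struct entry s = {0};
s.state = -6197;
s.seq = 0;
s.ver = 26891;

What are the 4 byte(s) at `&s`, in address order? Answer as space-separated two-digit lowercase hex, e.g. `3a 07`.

cb 27 16 d2

state (14b) val=-6197 bits=0x27cb at bit 0: 0x000027cb
seq (3b) val=0 bits=0x0 at bit 14: 0x000027cb
ver (15b) val=26891 bits=0x690b at bit 17: 0xd21627cb
word = 0xd21627cb → little-endian bytes:
  [0]=0xcb  [1]=0x27  [2]=0x16  [3]=0xd2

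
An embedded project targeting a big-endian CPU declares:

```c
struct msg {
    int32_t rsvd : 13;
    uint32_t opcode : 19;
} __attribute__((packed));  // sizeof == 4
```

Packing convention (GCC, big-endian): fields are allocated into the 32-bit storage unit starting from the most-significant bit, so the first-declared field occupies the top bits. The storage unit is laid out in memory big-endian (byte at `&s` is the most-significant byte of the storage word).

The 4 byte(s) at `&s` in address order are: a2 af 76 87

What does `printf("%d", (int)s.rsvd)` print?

-2987

[0]=0xa2 [1]=0xaf [2]=0x76 [3]=0x87 (big-endian) → word 0xa2af7687
rsvd [19+:13] = (word>>19) & 0x1fff = 5205  ←
opcode [0+:19] = (word>>0) & 0x7ffff = 489095
rsvd signed 13b, MSB=1: 5205 - 8192 = -2987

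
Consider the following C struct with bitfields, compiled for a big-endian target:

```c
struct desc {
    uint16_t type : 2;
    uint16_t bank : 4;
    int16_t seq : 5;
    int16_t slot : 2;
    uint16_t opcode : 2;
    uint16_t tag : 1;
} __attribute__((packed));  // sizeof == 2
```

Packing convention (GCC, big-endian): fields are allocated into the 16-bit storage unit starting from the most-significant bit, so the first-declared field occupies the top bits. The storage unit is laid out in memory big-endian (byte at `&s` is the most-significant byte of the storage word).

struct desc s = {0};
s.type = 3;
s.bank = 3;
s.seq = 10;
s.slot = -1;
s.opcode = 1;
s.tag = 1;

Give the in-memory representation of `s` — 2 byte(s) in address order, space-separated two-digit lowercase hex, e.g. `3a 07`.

type (2b) val=3 bits=0x3 at bit 14: 0xc000
bank (4b) val=3 bits=0x3 at bit 10: 0xcc00
seq (5b) val=10 bits=0xa at bit 5: 0xcd40
slot (2b) val=-1 bits=0x3 at bit 3: 0xcd58
opcode (2b) val=1 bits=0x1 at bit 1: 0xcd5a
tag (1b) val=1 bits=0x1 at bit 0: 0xcd5b
word = 0xcd5b → big-endian bytes:
  [0]=0xcd  [1]=0x5b

cd 5b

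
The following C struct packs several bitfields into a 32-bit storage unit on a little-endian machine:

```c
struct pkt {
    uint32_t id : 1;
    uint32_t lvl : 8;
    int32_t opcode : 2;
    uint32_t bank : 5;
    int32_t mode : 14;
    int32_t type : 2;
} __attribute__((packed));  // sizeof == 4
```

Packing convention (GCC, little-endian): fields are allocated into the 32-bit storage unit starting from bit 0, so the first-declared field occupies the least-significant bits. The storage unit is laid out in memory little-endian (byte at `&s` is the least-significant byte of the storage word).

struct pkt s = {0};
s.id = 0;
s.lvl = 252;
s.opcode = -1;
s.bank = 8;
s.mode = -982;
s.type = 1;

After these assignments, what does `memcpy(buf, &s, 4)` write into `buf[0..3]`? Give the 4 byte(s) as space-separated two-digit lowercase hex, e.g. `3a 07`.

[0+:1] id=0 & 0x1 = 0x0; word=0x00000000
[1+:8] lvl=252 & 0xff = 0xfc; word=0x000001f8
[9+:2] opcode=-1 & 0x3 = 0x3; word=0x000007f8
[11+:5] bank=8 & 0x1f = 0x8; word=0x000047f8
[16+:14] mode=-982 & 0x3fff = 0x3c2a; word=0x3c2a47f8
[30+:2] type=1 & 0x3 = 0x1; word=0x7c2a47f8
word = 0x7c2a47f8 → little-endian bytes:
  [0]=0xf8  [1]=0x47  [2]=0x2a  [3]=0x7c

f8 47 2a 7c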